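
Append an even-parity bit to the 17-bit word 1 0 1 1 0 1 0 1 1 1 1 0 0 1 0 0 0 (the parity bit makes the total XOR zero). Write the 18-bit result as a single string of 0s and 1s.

101101011110010001

XOR of the 17 data bits: 1⊕0⊕1⊕1⊕0⊕1⊕0⊕1⊕1⊕1⊕1⊕0⊕0⊕1⊕0⊕0⊕0 = 1
Parity bit = 1 (so all 18 bits XOR to 0).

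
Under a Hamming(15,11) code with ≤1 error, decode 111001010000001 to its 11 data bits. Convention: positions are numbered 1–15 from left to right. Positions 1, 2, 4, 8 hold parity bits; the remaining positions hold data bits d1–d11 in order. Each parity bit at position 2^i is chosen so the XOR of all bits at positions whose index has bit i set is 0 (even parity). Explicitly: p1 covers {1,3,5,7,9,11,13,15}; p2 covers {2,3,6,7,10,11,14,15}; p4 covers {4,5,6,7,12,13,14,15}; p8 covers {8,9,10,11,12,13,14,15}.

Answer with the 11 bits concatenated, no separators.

s1 (pos 1,3,5,7,9,11,13,15): 1⊕1⊕0⊕0⊕0⊕0⊕0⊕1 = 1
s2 (pos 2,3,6,7,10,11,14,15): 1⊕1⊕1⊕0⊕0⊕0⊕0⊕1 = 0
s4 (pos 4,5,6,7,12,13,14,15): 0⊕0⊕1⊕0⊕0⊕0⊕0⊕1 = 0
s8 (pos 8,9,10,11,12,13,14,15): 1⊕0⊕0⊕0⊕0⊕0⊕0⊕1 = 0
Syndrome s8…s1 = 0001 → error at position 1.
Flip position 1: 111001010000001 → 011001010000001
Read data bits from positions 3,5,6,7,9,10,11,12,13,14,15: 10100000001

10100000001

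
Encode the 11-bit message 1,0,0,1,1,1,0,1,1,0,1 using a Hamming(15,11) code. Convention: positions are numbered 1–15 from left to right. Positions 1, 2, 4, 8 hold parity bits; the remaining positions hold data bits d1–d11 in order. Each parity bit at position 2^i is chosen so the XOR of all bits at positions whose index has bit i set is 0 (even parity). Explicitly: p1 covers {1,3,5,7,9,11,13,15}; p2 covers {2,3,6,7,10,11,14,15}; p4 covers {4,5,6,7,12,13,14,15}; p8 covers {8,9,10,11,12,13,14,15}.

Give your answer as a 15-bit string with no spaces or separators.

101000111101101

Place data at non-parity positions: p1 p2 1 p4 0 0 1 p8 1 1 0 1 1 0 1
p1 (pos 1,3,5,7,9,11,13,15): XOR of data positions = 1⊕0⊕1⊕1⊕0⊕1⊕1 = 1
p2 (pos 2,3,6,7,10,11,14,15): XOR of data positions = 1⊕0⊕1⊕1⊕0⊕0⊕1 = 0
p4 (pos 4,5,6,7,12,13,14,15): XOR of data positions = 0⊕0⊕1⊕1⊕1⊕0⊕1 = 0
p8 (pos 8,9,10,11,12,13,14,15): XOR of data positions = 1⊕1⊕0⊕1⊕1⊕0⊕1 = 1
Codeword: 101000111101101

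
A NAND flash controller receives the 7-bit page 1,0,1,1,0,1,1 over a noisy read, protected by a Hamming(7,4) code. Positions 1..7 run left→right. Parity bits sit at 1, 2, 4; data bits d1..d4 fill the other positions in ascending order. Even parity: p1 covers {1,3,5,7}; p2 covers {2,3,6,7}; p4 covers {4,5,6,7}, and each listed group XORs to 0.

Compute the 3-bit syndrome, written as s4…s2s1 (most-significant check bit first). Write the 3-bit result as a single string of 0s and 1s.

111

s1 (pos 1,3,5,7): 1⊕1⊕0⊕1 = 1
s2 (pos 2,3,6,7): 0⊕1⊕1⊕1 = 1
s4 (pos 4,5,6,7): 1⊕0⊕1⊕1 = 1
Syndrome s4…s1 = 111 → error at position 7.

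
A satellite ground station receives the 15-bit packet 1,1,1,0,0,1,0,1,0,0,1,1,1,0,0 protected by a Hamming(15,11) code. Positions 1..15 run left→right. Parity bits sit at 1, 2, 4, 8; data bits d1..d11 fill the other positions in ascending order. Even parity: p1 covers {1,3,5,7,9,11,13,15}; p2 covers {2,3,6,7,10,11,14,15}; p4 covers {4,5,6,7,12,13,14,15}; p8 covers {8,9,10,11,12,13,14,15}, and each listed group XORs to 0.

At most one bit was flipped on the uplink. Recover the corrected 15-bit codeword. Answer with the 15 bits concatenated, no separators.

s1 (pos 1,3,5,7,9,11,13,15): 1⊕1⊕0⊕0⊕0⊕1⊕1⊕0 = 0
s2 (pos 2,3,6,7,10,11,14,15): 1⊕1⊕1⊕0⊕0⊕1⊕0⊕0 = 0
s4 (pos 4,5,6,7,12,13,14,15): 0⊕0⊕1⊕0⊕1⊕1⊕0⊕0 = 1
s8 (pos 8,9,10,11,12,13,14,15): 1⊕0⊕0⊕1⊕1⊕1⊕0⊕0 = 0
Syndrome s8…s1 = 0100 → error at position 4.
Flip position 4: 111001010011100 → 111101010011100

111101010011100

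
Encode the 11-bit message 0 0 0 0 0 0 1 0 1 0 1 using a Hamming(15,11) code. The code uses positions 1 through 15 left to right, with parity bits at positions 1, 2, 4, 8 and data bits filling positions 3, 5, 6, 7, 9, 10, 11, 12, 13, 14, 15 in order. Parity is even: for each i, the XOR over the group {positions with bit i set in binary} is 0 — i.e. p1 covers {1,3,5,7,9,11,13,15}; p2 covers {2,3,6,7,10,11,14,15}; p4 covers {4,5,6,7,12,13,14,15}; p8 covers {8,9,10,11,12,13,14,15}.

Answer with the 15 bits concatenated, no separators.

Place data at non-parity positions: p1 p2 0 p4 0 0 0 p8 0 0 1 0 1 0 1
p1 (pos 1,3,5,7,9,11,13,15): XOR of data positions = 0⊕0⊕0⊕0⊕1⊕1⊕1 = 1
p2 (pos 2,3,6,7,10,11,14,15): XOR of data positions = 0⊕0⊕0⊕0⊕1⊕0⊕1 = 0
p4 (pos 4,5,6,7,12,13,14,15): XOR of data positions = 0⊕0⊕0⊕0⊕1⊕0⊕1 = 0
p8 (pos 8,9,10,11,12,13,14,15): XOR of data positions = 0⊕0⊕1⊕0⊕1⊕0⊕1 = 1
Codeword: 100000010010101

100000010010101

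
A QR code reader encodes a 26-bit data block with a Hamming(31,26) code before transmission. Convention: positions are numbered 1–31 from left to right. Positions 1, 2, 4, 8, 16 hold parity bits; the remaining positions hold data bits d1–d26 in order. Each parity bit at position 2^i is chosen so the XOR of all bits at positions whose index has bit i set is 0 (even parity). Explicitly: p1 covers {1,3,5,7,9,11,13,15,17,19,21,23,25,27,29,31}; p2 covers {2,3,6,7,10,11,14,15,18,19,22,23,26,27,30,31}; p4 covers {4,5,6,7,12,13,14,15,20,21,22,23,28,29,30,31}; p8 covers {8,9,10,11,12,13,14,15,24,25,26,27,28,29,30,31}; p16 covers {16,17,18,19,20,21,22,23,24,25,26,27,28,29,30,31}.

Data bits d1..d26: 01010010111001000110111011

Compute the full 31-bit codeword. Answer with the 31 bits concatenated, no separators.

1001101000101110001000110111011

Place data at non-parity positions: p1 p2 0 p4 1 0 1 p8 0 0 1 0 1 1 1 p16 0 0 1 0 0 0 1 1 0 1 1 1 0 1 1
p1 (pos 1,3,5,7,9,11,13,15,17,19,21,23,25,27,29,31): XOR of data positions = 0⊕1⊕1⊕0⊕1⊕1⊕1⊕0⊕1⊕0⊕1⊕0⊕1⊕0⊕1 = 1
p2 (pos 2,3,6,7,10,11,14,15,18,19,22,23,26,27,30,31): XOR of data positions = 0⊕0⊕1⊕0⊕1⊕1⊕1⊕0⊕1⊕0⊕1⊕1⊕1⊕1⊕1 = 0
p4 (pos 4,5,6,7,12,13,14,15,20,21,22,23,28,29,30,31): XOR of data positions = 1⊕0⊕1⊕0⊕1⊕1⊕1⊕0⊕0⊕0⊕1⊕1⊕0⊕1⊕1 = 1
p8 (pos 8,9,10,11,12,13,14,15,24,25,26,27,28,29,30,31): XOR of data positions = 0⊕0⊕1⊕0⊕1⊕1⊕1⊕1⊕0⊕1⊕1⊕1⊕0⊕1⊕1 = 0
p16 (pos 16,17,18,19,20,21,22,23,24,25,26,27,28,29,30,31): XOR of data positions = 0⊕0⊕1⊕0⊕0⊕0⊕1⊕1⊕0⊕1⊕1⊕1⊕0⊕1⊕1 = 0
Codeword: 1001101000101110001000110111011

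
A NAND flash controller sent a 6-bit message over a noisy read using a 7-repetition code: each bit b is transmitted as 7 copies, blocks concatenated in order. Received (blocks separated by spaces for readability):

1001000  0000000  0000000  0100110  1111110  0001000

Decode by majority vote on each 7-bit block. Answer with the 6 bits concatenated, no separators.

Block 1 (1001000): 2 ones → 0
Block 2 (0000000): 0 ones → 0
Block 3 (0000000): 0 ones → 0
Block 4 (0100110): 3 ones → 0
Block 5 (1111110): 6 ones → 1
Block 6 (0001000): 1 one → 0

000010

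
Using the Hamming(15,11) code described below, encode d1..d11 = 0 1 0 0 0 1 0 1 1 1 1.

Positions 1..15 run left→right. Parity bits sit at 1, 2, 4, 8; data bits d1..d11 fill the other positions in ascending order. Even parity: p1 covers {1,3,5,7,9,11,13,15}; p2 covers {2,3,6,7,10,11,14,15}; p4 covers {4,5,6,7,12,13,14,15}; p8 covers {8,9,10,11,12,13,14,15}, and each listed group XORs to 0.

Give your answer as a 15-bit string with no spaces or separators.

Place data at non-parity positions: p1 p2 0 p4 1 0 0 p8 0 1 0 1 1 1 1
p1 (pos 1,3,5,7,9,11,13,15): XOR of data positions = 0⊕1⊕0⊕0⊕0⊕1⊕1 = 1
p2 (pos 2,3,6,7,10,11,14,15): XOR of data positions = 0⊕0⊕0⊕1⊕0⊕1⊕1 = 1
p4 (pos 4,5,6,7,12,13,14,15): XOR of data positions = 1⊕0⊕0⊕1⊕1⊕1⊕1 = 1
p8 (pos 8,9,10,11,12,13,14,15): XOR of data positions = 0⊕1⊕0⊕1⊕1⊕1⊕1 = 1
Codeword: 110110010101111

110110010101111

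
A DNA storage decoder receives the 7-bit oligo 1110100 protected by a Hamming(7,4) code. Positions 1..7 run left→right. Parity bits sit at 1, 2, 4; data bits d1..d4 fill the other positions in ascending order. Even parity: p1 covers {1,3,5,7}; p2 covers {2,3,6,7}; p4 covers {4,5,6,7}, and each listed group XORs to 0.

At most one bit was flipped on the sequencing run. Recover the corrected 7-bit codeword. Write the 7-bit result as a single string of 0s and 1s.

1110000

s1 (pos 1,3,5,7): 1⊕1⊕1⊕0 = 1
s2 (pos 2,3,6,7): 1⊕1⊕0⊕0 = 0
s4 (pos 4,5,6,7): 0⊕1⊕0⊕0 = 1
Syndrome s4…s1 = 101 → error at position 5.
Flip position 5: 1110100 → 1110000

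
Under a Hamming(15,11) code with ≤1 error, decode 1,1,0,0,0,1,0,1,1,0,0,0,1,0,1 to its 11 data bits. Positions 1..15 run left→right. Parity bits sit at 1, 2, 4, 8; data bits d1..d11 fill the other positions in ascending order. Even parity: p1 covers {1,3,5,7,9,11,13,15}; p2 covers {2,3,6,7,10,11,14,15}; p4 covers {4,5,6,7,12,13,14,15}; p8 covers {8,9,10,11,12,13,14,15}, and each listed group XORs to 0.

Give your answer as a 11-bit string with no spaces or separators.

s1 (pos 1,3,5,7,9,11,13,15): 1⊕0⊕0⊕0⊕1⊕0⊕1⊕1 = 0
s2 (pos 2,3,6,7,10,11,14,15): 1⊕0⊕1⊕0⊕0⊕0⊕0⊕1 = 1
s4 (pos 4,5,6,7,12,13,14,15): 0⊕0⊕1⊕0⊕0⊕1⊕0⊕1 = 1
s8 (pos 8,9,10,11,12,13,14,15): 1⊕1⊕0⊕0⊕0⊕1⊕0⊕1 = 0
Syndrome s8…s1 = 0110 → error at position 6.
Flip position 6: 110001011000101 → 110000011000101
Read data bits from positions 3,5,6,7,9,10,11,12,13,14,15: 00001000101

00001000101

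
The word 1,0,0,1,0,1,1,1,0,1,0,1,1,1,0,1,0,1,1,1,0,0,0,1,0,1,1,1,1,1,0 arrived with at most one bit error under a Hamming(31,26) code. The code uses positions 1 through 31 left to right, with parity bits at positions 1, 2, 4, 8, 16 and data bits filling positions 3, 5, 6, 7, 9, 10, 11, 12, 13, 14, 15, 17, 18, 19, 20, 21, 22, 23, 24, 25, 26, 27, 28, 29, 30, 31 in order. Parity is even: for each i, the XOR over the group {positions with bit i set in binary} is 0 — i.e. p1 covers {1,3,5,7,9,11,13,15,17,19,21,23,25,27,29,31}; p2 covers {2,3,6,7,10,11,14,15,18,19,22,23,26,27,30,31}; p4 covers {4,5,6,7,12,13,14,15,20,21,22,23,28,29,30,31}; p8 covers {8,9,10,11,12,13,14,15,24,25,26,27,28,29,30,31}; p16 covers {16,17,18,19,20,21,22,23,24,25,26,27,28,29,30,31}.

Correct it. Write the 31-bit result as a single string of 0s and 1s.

1001011100011101011100010111110

s1 (pos 1,3,5,7,9,11,13,15,17,19,21,23,25,27,29,31): 1⊕0⊕0⊕1⊕0⊕0⊕1⊕0⊕0⊕1⊕0⊕0⊕0⊕1⊕1⊕0 = 0
s2 (pos 2,3,6,7,10,11,14,15,18,19,22,23,26,27,30,31): 0⊕0⊕1⊕1⊕1⊕0⊕1⊕0⊕1⊕1⊕0⊕0⊕1⊕1⊕1⊕0 = 1
s4 (pos 4,5,6,7,12,13,14,15,20,21,22,23,28,29,30,31): 1⊕0⊕1⊕1⊕1⊕1⊕1⊕0⊕1⊕0⊕0⊕0⊕1⊕1⊕1⊕0 = 0
s8 (pos 8,9,10,11,12,13,14,15,24,25,26,27,28,29,30,31): 1⊕0⊕1⊕0⊕1⊕1⊕1⊕0⊕1⊕0⊕1⊕1⊕1⊕1⊕1⊕0 = 1
s16 (pos 16,17,18,19,20,21,22,23,24,25,26,27,28,29,30,31): 1⊕0⊕1⊕1⊕1⊕0⊕0⊕0⊕1⊕0⊕1⊕1⊕1⊕1⊕1⊕0 = 0
Syndrome s16…s1 = 01010 → error at position 10.
Flip position 10: 1001011101011101011100010111110 → 1001011100011101011100010111110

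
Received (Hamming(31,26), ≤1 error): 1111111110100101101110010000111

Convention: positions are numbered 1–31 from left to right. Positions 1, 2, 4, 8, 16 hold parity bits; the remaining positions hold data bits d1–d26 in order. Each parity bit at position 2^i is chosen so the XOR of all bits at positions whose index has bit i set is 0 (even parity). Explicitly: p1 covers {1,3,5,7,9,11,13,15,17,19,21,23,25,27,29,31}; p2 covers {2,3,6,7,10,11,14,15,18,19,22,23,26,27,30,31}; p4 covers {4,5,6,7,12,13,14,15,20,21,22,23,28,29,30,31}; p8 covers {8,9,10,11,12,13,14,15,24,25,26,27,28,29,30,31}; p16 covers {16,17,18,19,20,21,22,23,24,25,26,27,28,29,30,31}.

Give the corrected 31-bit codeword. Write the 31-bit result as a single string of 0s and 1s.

s1 (pos 1,3,5,7,9,11,13,15,17,19,21,23,25,27,29,31): 1⊕1⊕1⊕1⊕1⊕1⊕0⊕0⊕1⊕1⊕1⊕0⊕0⊕0⊕1⊕1 = 1
s2 (pos 2,3,6,7,10,11,14,15,18,19,22,23,26,27,30,31): 1⊕1⊕1⊕1⊕0⊕1⊕1⊕0⊕0⊕1⊕0⊕0⊕0⊕0⊕1⊕1 = 1
s4 (pos 4,5,6,7,12,13,14,15,20,21,22,23,28,29,30,31): 1⊕1⊕1⊕1⊕0⊕0⊕1⊕0⊕1⊕1⊕0⊕0⊕0⊕1⊕1⊕1 = 0
s8 (pos 8,9,10,11,12,13,14,15,24,25,26,27,28,29,30,31): 1⊕1⊕0⊕1⊕0⊕0⊕1⊕0⊕1⊕0⊕0⊕0⊕0⊕1⊕1⊕1 = 0
s16 (pos 16,17,18,19,20,21,22,23,24,25,26,27,28,29,30,31): 1⊕1⊕0⊕1⊕1⊕1⊕0⊕0⊕1⊕0⊕0⊕0⊕0⊕1⊕1⊕1 = 1
Syndrome s16…s1 = 10011 → error at position 19.
Flip position 19: 1111111110100101101110010000111 → 1111111110100101100110010000111

1111111110100101100110010000111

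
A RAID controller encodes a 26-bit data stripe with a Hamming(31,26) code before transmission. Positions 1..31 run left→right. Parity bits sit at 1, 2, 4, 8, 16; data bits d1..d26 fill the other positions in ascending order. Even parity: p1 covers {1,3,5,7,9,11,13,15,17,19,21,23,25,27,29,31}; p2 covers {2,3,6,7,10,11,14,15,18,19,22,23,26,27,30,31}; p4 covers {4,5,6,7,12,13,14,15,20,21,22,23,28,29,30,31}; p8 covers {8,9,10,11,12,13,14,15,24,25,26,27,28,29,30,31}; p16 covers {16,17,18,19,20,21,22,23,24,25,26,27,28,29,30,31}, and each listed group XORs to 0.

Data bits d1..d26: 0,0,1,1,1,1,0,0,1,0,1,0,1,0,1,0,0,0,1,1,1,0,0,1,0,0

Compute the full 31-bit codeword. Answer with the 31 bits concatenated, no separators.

0000011011001010010100011100100

Place data at non-parity positions: p1 p2 0 p4 0 1 1 p8 1 1 0 0 1 0 1 p16 0 1 0 1 0 0 0 1 1 1 0 0 1 0 0
p1 (pos 1,3,5,7,9,11,13,15,17,19,21,23,25,27,29,31): XOR of data positions = 0⊕0⊕1⊕1⊕0⊕1⊕1⊕0⊕0⊕0⊕0⊕1⊕0⊕1⊕0 = 0
p2 (pos 2,3,6,7,10,11,14,15,18,19,22,23,26,27,30,31): XOR of data positions = 0⊕1⊕1⊕1⊕0⊕0⊕1⊕1⊕0⊕0⊕0⊕1⊕0⊕0⊕0 = 0
p4 (pos 4,5,6,7,12,13,14,15,20,21,22,23,28,29,30,31): XOR of data positions = 0⊕1⊕1⊕0⊕1⊕0⊕1⊕1⊕0⊕0⊕0⊕0⊕1⊕0⊕0 = 0
p8 (pos 8,9,10,11,12,13,14,15,24,25,26,27,28,29,30,31): XOR of data positions = 1⊕1⊕0⊕0⊕1⊕0⊕1⊕1⊕1⊕1⊕0⊕0⊕1⊕0⊕0 = 0
p16 (pos 16,17,18,19,20,21,22,23,24,25,26,27,28,29,30,31): XOR of data positions = 0⊕1⊕0⊕1⊕0⊕0⊕0⊕1⊕1⊕1⊕0⊕0⊕1⊕0⊕0 = 0
Codeword: 0000011011001010010100011100100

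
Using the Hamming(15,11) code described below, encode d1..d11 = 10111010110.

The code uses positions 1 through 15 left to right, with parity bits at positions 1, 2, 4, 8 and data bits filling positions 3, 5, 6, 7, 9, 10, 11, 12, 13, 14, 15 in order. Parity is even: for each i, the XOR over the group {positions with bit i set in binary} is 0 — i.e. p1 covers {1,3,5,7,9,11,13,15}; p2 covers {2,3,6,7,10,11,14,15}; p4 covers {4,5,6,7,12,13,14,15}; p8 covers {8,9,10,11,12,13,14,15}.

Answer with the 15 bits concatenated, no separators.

Place data at non-parity positions: p1 p2 1 p4 0 1 1 p8 1 0 1 0 1 1 0
p1 (pos 1,3,5,7,9,11,13,15): XOR of data positions = 1⊕0⊕1⊕1⊕1⊕1⊕0 = 1
p2 (pos 2,3,6,7,10,11,14,15): XOR of data positions = 1⊕1⊕1⊕0⊕1⊕1⊕0 = 1
p4 (pos 4,5,6,7,12,13,14,15): XOR of data positions = 0⊕1⊕1⊕0⊕1⊕1⊕0 = 0
p8 (pos 8,9,10,11,12,13,14,15): XOR of data positions = 1⊕0⊕1⊕0⊕1⊕1⊕0 = 0
Codeword: 111001101010110

111001101010110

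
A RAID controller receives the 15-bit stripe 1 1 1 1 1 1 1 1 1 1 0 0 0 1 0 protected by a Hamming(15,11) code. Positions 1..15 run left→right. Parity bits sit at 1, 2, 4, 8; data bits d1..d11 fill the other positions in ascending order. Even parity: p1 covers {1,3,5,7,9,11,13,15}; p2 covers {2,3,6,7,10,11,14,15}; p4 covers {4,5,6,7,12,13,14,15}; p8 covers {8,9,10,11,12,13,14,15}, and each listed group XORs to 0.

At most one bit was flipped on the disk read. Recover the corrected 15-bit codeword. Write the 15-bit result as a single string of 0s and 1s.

s1 (pos 1,3,5,7,9,11,13,15): 1⊕1⊕1⊕1⊕1⊕0⊕0⊕0 = 1
s2 (pos 2,3,6,7,10,11,14,15): 1⊕1⊕1⊕1⊕1⊕0⊕1⊕0 = 0
s4 (pos 4,5,6,7,12,13,14,15): 1⊕1⊕1⊕1⊕0⊕0⊕1⊕0 = 1
s8 (pos 8,9,10,11,12,13,14,15): 1⊕1⊕1⊕0⊕0⊕0⊕1⊕0 = 0
Syndrome s8…s1 = 0101 → error at position 5.
Flip position 5: 111111111100010 → 111101111100010

111101111100010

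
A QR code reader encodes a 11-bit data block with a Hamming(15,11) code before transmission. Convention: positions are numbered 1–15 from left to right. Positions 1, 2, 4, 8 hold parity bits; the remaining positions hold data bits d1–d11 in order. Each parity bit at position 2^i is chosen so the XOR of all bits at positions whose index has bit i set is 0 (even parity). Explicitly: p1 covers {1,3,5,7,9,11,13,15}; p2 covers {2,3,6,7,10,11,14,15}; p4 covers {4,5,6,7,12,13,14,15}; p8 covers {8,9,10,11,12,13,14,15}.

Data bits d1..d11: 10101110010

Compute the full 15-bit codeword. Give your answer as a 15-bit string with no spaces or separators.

Place data at non-parity positions: p1 p2 1 p4 0 1 0 p8 1 1 1 0 0 1 0
p1 (pos 1,3,5,7,9,11,13,15): XOR of data positions = 1⊕0⊕0⊕1⊕1⊕0⊕0 = 1
p2 (pos 2,3,6,7,10,11,14,15): XOR of data positions = 1⊕1⊕0⊕1⊕1⊕1⊕0 = 1
p4 (pos 4,5,6,7,12,13,14,15): XOR of data positions = 0⊕1⊕0⊕0⊕0⊕1⊕0 = 0
p8 (pos 8,9,10,11,12,13,14,15): XOR of data positions = 1⊕1⊕1⊕0⊕0⊕1⊕0 = 0
Codeword: 111001001110010

111001001110010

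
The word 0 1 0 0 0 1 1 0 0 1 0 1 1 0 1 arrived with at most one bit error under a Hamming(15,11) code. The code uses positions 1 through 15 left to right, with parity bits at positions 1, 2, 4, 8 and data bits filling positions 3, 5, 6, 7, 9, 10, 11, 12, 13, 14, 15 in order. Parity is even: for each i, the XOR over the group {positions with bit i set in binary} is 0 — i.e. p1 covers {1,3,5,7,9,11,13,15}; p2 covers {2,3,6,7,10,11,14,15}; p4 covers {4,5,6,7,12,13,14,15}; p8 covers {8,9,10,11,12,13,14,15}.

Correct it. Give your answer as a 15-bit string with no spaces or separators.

s1 (pos 1,3,5,7,9,11,13,15): 0⊕0⊕0⊕1⊕0⊕0⊕1⊕1 = 1
s2 (pos 2,3,6,7,10,11,14,15): 1⊕0⊕1⊕1⊕1⊕0⊕0⊕1 = 1
s4 (pos 4,5,6,7,12,13,14,15): 0⊕0⊕1⊕1⊕1⊕1⊕0⊕1 = 1
s8 (pos 8,9,10,11,12,13,14,15): 0⊕0⊕1⊕0⊕1⊕1⊕0⊕1 = 0
Syndrome s8…s1 = 0111 → error at position 7.
Flip position 7: 010001100101101 → 010001000101101

010001000101101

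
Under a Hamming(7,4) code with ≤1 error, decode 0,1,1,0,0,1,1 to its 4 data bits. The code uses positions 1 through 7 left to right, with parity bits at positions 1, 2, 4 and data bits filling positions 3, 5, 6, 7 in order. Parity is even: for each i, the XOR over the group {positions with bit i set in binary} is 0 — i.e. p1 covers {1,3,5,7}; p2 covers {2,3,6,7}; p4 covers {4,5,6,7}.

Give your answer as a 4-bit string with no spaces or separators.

1011

s1 (pos 1,3,5,7): 0⊕1⊕0⊕1 = 0
s2 (pos 2,3,6,7): 1⊕1⊕1⊕1 = 0
s4 (pos 4,5,6,7): 0⊕0⊕1⊕1 = 0
Syndrome s4…s1 = 000 → no error.
Read data bits from positions 3,5,6,7: 1011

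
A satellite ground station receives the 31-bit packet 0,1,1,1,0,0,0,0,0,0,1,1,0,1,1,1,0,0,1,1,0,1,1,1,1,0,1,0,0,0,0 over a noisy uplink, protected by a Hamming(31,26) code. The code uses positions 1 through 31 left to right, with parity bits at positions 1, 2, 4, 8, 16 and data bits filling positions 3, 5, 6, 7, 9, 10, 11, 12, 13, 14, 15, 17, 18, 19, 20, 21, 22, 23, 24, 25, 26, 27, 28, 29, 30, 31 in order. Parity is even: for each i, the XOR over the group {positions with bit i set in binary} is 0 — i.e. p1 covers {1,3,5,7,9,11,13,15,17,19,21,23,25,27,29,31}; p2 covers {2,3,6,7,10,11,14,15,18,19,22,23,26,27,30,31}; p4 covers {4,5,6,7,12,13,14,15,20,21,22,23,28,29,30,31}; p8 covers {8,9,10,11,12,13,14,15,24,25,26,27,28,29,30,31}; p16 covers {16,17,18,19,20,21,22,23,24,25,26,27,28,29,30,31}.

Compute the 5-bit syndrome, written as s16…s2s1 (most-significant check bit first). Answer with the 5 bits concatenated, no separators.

s1 (pos 1,3,5,7,9,11,13,15,17,19,21,23,25,27,29,31): 0⊕1⊕0⊕0⊕0⊕1⊕0⊕1⊕0⊕1⊕0⊕1⊕1⊕1⊕0⊕0 = 1
s2 (pos 2,3,6,7,10,11,14,15,18,19,22,23,26,27,30,31): 1⊕1⊕0⊕0⊕0⊕1⊕1⊕1⊕0⊕1⊕1⊕1⊕0⊕1⊕0⊕0 = 1
s4 (pos 4,5,6,7,12,13,14,15,20,21,22,23,28,29,30,31): 1⊕0⊕0⊕0⊕1⊕0⊕1⊕1⊕1⊕0⊕1⊕1⊕0⊕0⊕0⊕0 = 1
s8 (pos 8,9,10,11,12,13,14,15,24,25,26,27,28,29,30,31): 0⊕0⊕0⊕1⊕1⊕0⊕1⊕1⊕1⊕1⊕0⊕1⊕0⊕0⊕0⊕0 = 1
s16 (pos 16,17,18,19,20,21,22,23,24,25,26,27,28,29,30,31): 1⊕0⊕0⊕1⊕1⊕0⊕1⊕1⊕1⊕1⊕0⊕1⊕0⊕0⊕0⊕0 = 0
Syndrome s16…s1 = 01111 → error at position 15.

01111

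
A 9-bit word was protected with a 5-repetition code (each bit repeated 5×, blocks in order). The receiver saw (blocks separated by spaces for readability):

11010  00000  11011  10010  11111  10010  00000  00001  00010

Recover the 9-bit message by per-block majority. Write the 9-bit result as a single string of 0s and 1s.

Block 1 (11010): 3 ones → 1
Block 2 (00000): 0 ones → 0
Block 3 (11011): 4 ones → 1
Block 4 (10010): 2 ones → 0
Block 5 (11111): 5 ones → 1
Block 6 (10010): 2 ones → 0
Block 7 (00000): 0 ones → 0
Block 8 (00001): 1 one → 0
Block 9 (00010): 1 one → 0

101010000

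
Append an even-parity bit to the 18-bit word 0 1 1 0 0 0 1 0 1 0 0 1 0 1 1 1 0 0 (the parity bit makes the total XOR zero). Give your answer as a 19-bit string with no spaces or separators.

XOR of the 18 data bits: 0⊕1⊕1⊕0⊕0⊕0⊕1⊕0⊕1⊕0⊕0⊕1⊕0⊕1⊕1⊕1⊕0⊕0 = 0
Parity bit = 0 (so all 19 bits XOR to 0).

0110001010010111000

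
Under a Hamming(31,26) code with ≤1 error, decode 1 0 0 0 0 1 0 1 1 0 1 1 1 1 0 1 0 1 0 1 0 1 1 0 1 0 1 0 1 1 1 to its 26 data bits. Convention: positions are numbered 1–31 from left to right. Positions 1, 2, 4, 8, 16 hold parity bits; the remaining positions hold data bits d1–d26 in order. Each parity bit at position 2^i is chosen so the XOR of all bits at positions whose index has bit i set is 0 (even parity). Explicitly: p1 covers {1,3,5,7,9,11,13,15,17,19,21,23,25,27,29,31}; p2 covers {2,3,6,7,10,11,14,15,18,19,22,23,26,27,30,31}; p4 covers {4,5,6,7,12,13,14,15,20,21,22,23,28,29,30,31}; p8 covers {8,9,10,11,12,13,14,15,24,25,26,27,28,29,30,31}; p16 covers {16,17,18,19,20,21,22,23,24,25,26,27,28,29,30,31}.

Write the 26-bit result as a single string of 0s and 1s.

s1 (pos 1,3,5,7,9,11,13,15,17,19,21,23,25,27,29,31): 1⊕0⊕0⊕0⊕1⊕1⊕1⊕0⊕0⊕0⊕0⊕1⊕1⊕1⊕1⊕1 = 1
s2 (pos 2,3,6,7,10,11,14,15,18,19,22,23,26,27,30,31): 0⊕0⊕1⊕0⊕0⊕1⊕1⊕0⊕1⊕0⊕1⊕1⊕0⊕1⊕1⊕1 = 1
s4 (pos 4,5,6,7,12,13,14,15,20,21,22,23,28,29,30,31): 0⊕0⊕1⊕0⊕1⊕1⊕1⊕0⊕1⊕0⊕1⊕1⊕0⊕1⊕1⊕1 = 0
s8 (pos 8,9,10,11,12,13,14,15,24,25,26,27,28,29,30,31): 1⊕1⊕0⊕1⊕1⊕1⊕1⊕0⊕0⊕1⊕0⊕1⊕0⊕1⊕1⊕1 = 1
s16 (pos 16,17,18,19,20,21,22,23,24,25,26,27,28,29,30,31): 1⊕0⊕1⊕0⊕1⊕0⊕1⊕1⊕0⊕1⊕0⊕1⊕0⊕1⊕1⊕1 = 0
Syndrome s16…s1 = 01011 → error at position 11.
Flip position 11: 1000010110111101010101101010111 → 1000010110011101010101101010111
Read data bits from positions 3,5,6,7,9,10,11,12,13,14,15,17,18,19,20,21,22,23,24,25,26,27,28,29,30,31: 00101001110010101101010111

00101001110010101101010111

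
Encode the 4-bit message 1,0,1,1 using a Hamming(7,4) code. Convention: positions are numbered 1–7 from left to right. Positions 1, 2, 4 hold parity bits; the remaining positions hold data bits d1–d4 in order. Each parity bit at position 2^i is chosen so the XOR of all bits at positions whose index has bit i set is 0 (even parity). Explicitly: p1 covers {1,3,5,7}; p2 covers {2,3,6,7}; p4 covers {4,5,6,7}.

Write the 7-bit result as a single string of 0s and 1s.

0110011

Place data at non-parity positions: p1 p2 1 p4 0 1 1
p1 (pos 1,3,5,7): XOR of data positions = 1⊕0⊕1 = 0
p2 (pos 2,3,6,7): XOR of data positions = 1⊕1⊕1 = 1
p4 (pos 4,5,6,7): XOR of data positions = 0⊕1⊕1 = 0
Codeword: 0110011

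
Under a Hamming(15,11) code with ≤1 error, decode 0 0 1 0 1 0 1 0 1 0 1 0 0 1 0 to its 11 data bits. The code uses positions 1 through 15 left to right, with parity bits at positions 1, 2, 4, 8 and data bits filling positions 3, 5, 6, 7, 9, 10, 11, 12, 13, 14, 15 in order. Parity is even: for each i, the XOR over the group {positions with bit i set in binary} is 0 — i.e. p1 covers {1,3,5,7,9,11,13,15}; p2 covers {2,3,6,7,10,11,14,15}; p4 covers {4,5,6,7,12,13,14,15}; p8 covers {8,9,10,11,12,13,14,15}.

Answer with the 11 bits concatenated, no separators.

s1 (pos 1,3,5,7,9,11,13,15): 0⊕1⊕1⊕1⊕1⊕1⊕0⊕0 = 1
s2 (pos 2,3,6,7,10,11,14,15): 0⊕1⊕0⊕1⊕0⊕1⊕1⊕0 = 0
s4 (pos 4,5,6,7,12,13,14,15): 0⊕1⊕0⊕1⊕0⊕0⊕1⊕0 = 1
s8 (pos 8,9,10,11,12,13,14,15): 0⊕1⊕0⊕1⊕0⊕0⊕1⊕0 = 1
Syndrome s8…s1 = 1101 → error at position 13.
Flip position 13: 001010101010010 → 001010101010110
Read data bits from positions 3,5,6,7,9,10,11,12,13,14,15: 11011010110

11011010110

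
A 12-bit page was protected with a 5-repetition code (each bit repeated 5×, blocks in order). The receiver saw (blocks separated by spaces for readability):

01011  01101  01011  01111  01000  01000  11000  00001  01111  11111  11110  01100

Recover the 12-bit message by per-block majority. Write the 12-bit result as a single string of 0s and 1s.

Block 1 (01011): 3 ones → 1
Block 2 (01101): 3 ones → 1
Block 3 (01011): 3 ones → 1
Block 4 (01111): 4 ones → 1
Block 5 (01000): 1 one → 0
Block 6 (01000): 1 one → 0
Block 7 (11000): 2 ones → 0
Block 8 (00001): 1 one → 0
Block 9 (01111): 4 ones → 1
Block 10 (11111): 5 ones → 1
Block 11 (11110): 4 ones → 1
Block 12 (01100): 2 ones → 0

111100001110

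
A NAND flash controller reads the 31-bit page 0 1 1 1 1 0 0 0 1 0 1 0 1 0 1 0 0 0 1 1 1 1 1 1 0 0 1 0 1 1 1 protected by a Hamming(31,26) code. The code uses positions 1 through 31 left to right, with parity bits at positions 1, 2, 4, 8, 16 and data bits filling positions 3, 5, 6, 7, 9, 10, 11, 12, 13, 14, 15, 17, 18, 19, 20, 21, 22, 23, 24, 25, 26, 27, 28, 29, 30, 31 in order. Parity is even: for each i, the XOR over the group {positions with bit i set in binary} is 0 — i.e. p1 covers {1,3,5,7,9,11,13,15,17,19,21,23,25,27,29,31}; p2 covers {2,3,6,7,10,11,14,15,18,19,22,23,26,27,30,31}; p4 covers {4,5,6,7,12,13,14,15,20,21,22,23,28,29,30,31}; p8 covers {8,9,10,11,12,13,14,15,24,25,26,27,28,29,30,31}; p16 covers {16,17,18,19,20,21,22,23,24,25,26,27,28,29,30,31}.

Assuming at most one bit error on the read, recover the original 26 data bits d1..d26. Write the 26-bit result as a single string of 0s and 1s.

11001011101001111110010111

s1 (pos 1,3,5,7,9,11,13,15,17,19,21,23,25,27,29,31): 0⊕1⊕1⊕0⊕1⊕1⊕1⊕1⊕0⊕1⊕1⊕1⊕0⊕1⊕1⊕1 = 0
s2 (pos 2,3,6,7,10,11,14,15,18,19,22,23,26,27,30,31): 1⊕1⊕0⊕0⊕0⊕1⊕0⊕1⊕0⊕1⊕1⊕1⊕0⊕1⊕1⊕1 = 0
s4 (pos 4,5,6,7,12,13,14,15,20,21,22,23,28,29,30,31): 1⊕1⊕0⊕0⊕0⊕1⊕0⊕1⊕1⊕1⊕1⊕1⊕0⊕1⊕1⊕1 = 1
s8 (pos 8,9,10,11,12,13,14,15,24,25,26,27,28,29,30,31): 0⊕1⊕0⊕1⊕0⊕1⊕0⊕1⊕1⊕0⊕0⊕1⊕0⊕1⊕1⊕1 = 1
s16 (pos 16,17,18,19,20,21,22,23,24,25,26,27,28,29,30,31): 0⊕0⊕0⊕1⊕1⊕1⊕1⊕1⊕1⊕0⊕0⊕1⊕0⊕1⊕1⊕1 = 0
Syndrome s16…s1 = 01100 → error at position 12.
Flip position 12: 0111100010101010001111110010111 → 0111100010111010001111110010111
Read data bits from positions 3,5,6,7,9,10,11,12,13,14,15,17,18,19,20,21,22,23,24,25,26,27,28,29,30,31: 11001011101001111110010111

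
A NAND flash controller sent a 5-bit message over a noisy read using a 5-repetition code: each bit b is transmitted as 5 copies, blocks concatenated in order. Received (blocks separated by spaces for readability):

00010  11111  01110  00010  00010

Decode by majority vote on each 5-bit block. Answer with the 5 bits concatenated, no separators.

01100

Block 1 (00010): 1 one → 0
Block 2 (11111): 5 ones → 1
Block 3 (01110): 3 ones → 1
Block 4 (00010): 1 one → 0
Block 5 (00010): 1 one → 0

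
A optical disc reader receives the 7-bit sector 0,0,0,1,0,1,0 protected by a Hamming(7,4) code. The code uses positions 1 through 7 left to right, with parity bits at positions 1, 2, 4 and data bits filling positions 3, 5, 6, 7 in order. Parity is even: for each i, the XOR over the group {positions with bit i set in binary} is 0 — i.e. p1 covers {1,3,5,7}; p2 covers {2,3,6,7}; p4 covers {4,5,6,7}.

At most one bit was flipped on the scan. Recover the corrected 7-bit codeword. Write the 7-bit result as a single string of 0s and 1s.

s1 (pos 1,3,5,7): 0⊕0⊕0⊕0 = 0
s2 (pos 2,3,6,7): 0⊕0⊕1⊕0 = 1
s4 (pos 4,5,6,7): 1⊕0⊕1⊕0 = 0
Syndrome s4…s1 = 010 → error at position 2.
Flip position 2: 0001010 → 0101010

0101010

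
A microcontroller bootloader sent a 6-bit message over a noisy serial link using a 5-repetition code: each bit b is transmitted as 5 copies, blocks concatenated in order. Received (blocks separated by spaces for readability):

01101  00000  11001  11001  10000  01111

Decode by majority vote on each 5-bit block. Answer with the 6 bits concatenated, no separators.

101101

Block 1 (01101): 3 ones → 1
Block 2 (00000): 0 ones → 0
Block 3 (11001): 3 ones → 1
Block 4 (11001): 3 ones → 1
Block 5 (10000): 1 one → 0
Block 6 (01111): 4 ones → 1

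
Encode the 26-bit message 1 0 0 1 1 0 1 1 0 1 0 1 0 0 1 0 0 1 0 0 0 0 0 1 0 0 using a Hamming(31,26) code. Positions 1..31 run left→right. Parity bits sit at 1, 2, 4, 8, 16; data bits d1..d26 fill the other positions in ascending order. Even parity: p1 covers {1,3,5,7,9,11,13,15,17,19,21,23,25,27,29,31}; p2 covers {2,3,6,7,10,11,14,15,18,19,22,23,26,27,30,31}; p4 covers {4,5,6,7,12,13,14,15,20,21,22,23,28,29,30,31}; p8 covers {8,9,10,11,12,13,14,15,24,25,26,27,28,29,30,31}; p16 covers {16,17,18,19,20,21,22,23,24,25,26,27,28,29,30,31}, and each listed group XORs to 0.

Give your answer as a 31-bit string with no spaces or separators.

Place data at non-parity positions: p1 p2 1 p4 0 0 1 p8 1 0 1 1 0 1 0 p16 1 0 0 1 0 0 1 0 0 0 0 0 1 0 0
p1 (pos 1,3,5,7,9,11,13,15,17,19,21,23,25,27,29,31): XOR of data positions = 1⊕0⊕1⊕1⊕1⊕0⊕0⊕1⊕0⊕0⊕1⊕0⊕0⊕1⊕0 = 1
p2 (pos 2,3,6,7,10,11,14,15,18,19,22,23,26,27,30,31): XOR of data positions = 1⊕0⊕1⊕0⊕1⊕1⊕0⊕0⊕0⊕0⊕1⊕0⊕0⊕0⊕0 = 1
p4 (pos 4,5,6,7,12,13,14,15,20,21,22,23,28,29,30,31): XOR of data positions = 0⊕0⊕1⊕1⊕0⊕1⊕0⊕1⊕0⊕0⊕1⊕0⊕1⊕0⊕0 = 0
p8 (pos 8,9,10,11,12,13,14,15,24,25,26,27,28,29,30,31): XOR of data positions = 1⊕0⊕1⊕1⊕0⊕1⊕0⊕0⊕0⊕0⊕0⊕0⊕1⊕0⊕0 = 1
p16 (pos 16,17,18,19,20,21,22,23,24,25,26,27,28,29,30,31): XOR of data positions = 1⊕0⊕0⊕1⊕0⊕0⊕1⊕0⊕0⊕0⊕0⊕0⊕1⊕0⊕0 = 0
Codeword: 1110001110110100100100100000100

1110001110110100100100100000100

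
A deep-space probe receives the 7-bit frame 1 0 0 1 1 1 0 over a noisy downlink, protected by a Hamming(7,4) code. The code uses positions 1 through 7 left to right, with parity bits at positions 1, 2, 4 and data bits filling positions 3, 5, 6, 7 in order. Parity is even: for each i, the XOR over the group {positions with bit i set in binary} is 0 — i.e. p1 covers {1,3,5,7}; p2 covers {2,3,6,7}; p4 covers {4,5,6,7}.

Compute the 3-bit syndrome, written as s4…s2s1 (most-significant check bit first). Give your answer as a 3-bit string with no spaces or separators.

s1 (pos 1,3,5,7): 1⊕0⊕1⊕0 = 0
s2 (pos 2,3,6,7): 0⊕0⊕1⊕0 = 1
s4 (pos 4,5,6,7): 1⊕1⊕1⊕0 = 1
Syndrome s4…s1 = 110 → error at position 6.

110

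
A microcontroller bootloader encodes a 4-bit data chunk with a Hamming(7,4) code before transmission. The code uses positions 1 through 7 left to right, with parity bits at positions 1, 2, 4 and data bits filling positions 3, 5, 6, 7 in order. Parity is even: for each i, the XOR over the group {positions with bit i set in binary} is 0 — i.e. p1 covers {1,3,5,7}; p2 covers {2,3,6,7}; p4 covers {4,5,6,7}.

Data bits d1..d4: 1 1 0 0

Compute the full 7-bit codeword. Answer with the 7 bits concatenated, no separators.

0111100

Place data at non-parity positions: p1 p2 1 p4 1 0 0
p1 (pos 1,3,5,7): XOR of data positions = 1⊕1⊕0 = 0
p2 (pos 2,3,6,7): XOR of data positions = 1⊕0⊕0 = 1
p4 (pos 4,5,6,7): XOR of data positions = 1⊕0⊕0 = 1
Codeword: 0111100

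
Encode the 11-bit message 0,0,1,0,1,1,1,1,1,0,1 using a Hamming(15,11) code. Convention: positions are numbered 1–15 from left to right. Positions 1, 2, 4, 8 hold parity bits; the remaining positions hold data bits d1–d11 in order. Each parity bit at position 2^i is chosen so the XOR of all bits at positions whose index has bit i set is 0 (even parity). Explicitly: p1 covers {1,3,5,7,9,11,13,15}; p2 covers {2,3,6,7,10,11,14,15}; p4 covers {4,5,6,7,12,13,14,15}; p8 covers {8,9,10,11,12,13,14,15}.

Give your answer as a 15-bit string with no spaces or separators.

Place data at non-parity positions: p1 p2 0 p4 0 1 0 p8 1 1 1 1 1 0 1
p1 (pos 1,3,5,7,9,11,13,15): XOR of data positions = 0⊕0⊕0⊕1⊕1⊕1⊕1 = 0
p2 (pos 2,3,6,7,10,11,14,15): XOR of data positions = 0⊕1⊕0⊕1⊕1⊕0⊕1 = 0
p4 (pos 4,5,6,7,12,13,14,15): XOR of data positions = 0⊕1⊕0⊕1⊕1⊕0⊕1 = 0
p8 (pos 8,9,10,11,12,13,14,15): XOR of data positions = 1⊕1⊕1⊕1⊕1⊕0⊕1 = 0
Codeword: 000001001111101

000001001111101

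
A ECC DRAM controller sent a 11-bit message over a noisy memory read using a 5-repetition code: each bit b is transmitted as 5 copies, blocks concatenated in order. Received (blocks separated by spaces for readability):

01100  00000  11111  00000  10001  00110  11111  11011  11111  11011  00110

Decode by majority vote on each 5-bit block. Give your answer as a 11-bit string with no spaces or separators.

Block 1 (01100): 2 ones → 0
Block 2 (00000): 0 ones → 0
Block 3 (11111): 5 ones → 1
Block 4 (00000): 0 ones → 0
Block 5 (10001): 2 ones → 0
Block 6 (00110): 2 ones → 0
Block 7 (11111): 5 ones → 1
Block 8 (11011): 4 ones → 1
Block 9 (11111): 5 ones → 1
Block 10 (11011): 4 ones → 1
Block 11 (00110): 2 ones → 0

00100011110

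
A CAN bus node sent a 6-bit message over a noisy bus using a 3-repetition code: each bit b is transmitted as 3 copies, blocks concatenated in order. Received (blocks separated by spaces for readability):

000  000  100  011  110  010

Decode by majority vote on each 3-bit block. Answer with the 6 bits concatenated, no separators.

Block 1 (000): 0 ones → 0
Block 2 (000): 0 ones → 0
Block 3 (100): 1 one → 0
Block 4 (011): 2 ones → 1
Block 5 (110): 2 ones → 1
Block 6 (010): 1 one → 0

000110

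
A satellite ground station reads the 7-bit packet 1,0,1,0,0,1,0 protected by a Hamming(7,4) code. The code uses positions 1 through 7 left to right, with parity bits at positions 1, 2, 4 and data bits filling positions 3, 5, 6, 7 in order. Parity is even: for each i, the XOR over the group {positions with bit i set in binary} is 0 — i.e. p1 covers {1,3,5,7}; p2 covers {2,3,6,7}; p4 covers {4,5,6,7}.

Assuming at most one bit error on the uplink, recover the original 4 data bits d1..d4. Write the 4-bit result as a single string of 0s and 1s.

s1 (pos 1,3,5,7): 1⊕1⊕0⊕0 = 0
s2 (pos 2,3,6,7): 0⊕1⊕1⊕0 = 0
s4 (pos 4,5,6,7): 0⊕0⊕1⊕0 = 1
Syndrome s4…s1 = 100 → error at position 4.
Flip position 4: 1010010 → 1011010
Read data bits from positions 3,5,6,7: 1010

1010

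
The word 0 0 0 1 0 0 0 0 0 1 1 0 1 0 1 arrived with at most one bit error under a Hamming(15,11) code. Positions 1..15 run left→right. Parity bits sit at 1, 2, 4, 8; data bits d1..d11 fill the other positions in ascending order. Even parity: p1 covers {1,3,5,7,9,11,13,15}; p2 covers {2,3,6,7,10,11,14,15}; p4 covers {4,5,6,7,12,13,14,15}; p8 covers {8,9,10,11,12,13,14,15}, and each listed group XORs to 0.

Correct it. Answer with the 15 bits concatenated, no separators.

s1 (pos 1,3,5,7,9,11,13,15): 0⊕0⊕0⊕0⊕0⊕1⊕1⊕1 = 1
s2 (pos 2,3,6,7,10,11,14,15): 0⊕0⊕0⊕0⊕1⊕1⊕0⊕1 = 1
s4 (pos 4,5,6,7,12,13,14,15): 1⊕0⊕0⊕0⊕0⊕1⊕0⊕1 = 1
s8 (pos 8,9,10,11,12,13,14,15): 0⊕0⊕1⊕1⊕0⊕1⊕0⊕1 = 0
Syndrome s8…s1 = 0111 → error at position 7.
Flip position 7: 000100000110101 → 000100100110101

000100100110101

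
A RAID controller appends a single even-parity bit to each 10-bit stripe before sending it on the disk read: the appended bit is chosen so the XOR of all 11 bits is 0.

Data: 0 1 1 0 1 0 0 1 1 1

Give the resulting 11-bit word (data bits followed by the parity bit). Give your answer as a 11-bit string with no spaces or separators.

XOR of the 10 data bits: 0⊕1⊕1⊕0⊕1⊕0⊕0⊕1⊕1⊕1 = 0
Parity bit = 0 (so all 11 bits XOR to 0).

01101001110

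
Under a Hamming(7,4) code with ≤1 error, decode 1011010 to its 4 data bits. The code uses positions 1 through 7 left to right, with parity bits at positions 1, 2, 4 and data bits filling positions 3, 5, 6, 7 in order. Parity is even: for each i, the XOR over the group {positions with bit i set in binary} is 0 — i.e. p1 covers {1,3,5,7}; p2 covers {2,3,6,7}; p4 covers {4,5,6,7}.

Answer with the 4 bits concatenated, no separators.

s1 (pos 1,3,5,7): 1⊕1⊕0⊕0 = 0
s2 (pos 2,3,6,7): 0⊕1⊕1⊕0 = 0
s4 (pos 4,5,6,7): 1⊕0⊕1⊕0 = 0
Syndrome s4…s1 = 000 → no error.
Read data bits from positions 3,5,6,7: 1010

1010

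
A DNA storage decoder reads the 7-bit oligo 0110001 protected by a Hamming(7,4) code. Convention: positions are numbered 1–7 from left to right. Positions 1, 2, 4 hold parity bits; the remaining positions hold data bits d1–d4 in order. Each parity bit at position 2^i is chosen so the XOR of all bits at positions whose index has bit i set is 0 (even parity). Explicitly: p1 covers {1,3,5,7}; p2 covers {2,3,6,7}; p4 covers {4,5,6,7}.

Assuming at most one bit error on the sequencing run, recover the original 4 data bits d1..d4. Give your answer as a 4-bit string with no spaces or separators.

s1 (pos 1,3,5,7): 0⊕1⊕0⊕1 = 0
s2 (pos 2,3,6,7): 1⊕1⊕0⊕1 = 1
s4 (pos 4,5,6,7): 0⊕0⊕0⊕1 = 1
Syndrome s4…s1 = 110 → error at position 6.
Flip position 6: 0110001 → 0110011
Read data bits from positions 3,5,6,7: 1011

1011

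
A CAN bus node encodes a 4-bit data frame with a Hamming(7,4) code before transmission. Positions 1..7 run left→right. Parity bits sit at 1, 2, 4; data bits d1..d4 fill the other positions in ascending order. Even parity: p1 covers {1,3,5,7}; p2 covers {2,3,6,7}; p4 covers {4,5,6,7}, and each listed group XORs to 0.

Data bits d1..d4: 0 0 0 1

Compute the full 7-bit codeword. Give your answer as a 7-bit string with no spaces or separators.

Place data at non-parity positions: p1 p2 0 p4 0 0 1
p1 (pos 1,3,5,7): XOR of data positions = 0⊕0⊕1 = 1
p2 (pos 2,3,6,7): XOR of data positions = 0⊕0⊕1 = 1
p4 (pos 4,5,6,7): XOR of data positions = 0⊕0⊕1 = 1
Codeword: 1101001

1101001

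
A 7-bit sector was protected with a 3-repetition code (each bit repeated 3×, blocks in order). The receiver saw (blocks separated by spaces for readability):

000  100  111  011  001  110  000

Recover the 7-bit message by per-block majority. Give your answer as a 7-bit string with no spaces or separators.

Block 1 (000): 0 ones → 0
Block 2 (100): 1 one → 0
Block 3 (111): 3 ones → 1
Block 4 (011): 2 ones → 1
Block 5 (001): 1 one → 0
Block 6 (110): 2 ones → 1
Block 7 (000): 0 ones → 0

0011010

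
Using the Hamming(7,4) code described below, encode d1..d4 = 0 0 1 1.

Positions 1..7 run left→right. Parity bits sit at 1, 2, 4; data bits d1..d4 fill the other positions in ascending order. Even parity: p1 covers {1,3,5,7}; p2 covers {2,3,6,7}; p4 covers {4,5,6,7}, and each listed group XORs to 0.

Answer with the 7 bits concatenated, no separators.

1000011

Place data at non-parity positions: p1 p2 0 p4 0 1 1
p1 (pos 1,3,5,7): XOR of data positions = 0⊕0⊕1 = 1
p2 (pos 2,3,6,7): XOR of data positions = 0⊕1⊕1 = 0
p4 (pos 4,5,6,7): XOR of data positions = 0⊕1⊕1 = 0
Codeword: 1000011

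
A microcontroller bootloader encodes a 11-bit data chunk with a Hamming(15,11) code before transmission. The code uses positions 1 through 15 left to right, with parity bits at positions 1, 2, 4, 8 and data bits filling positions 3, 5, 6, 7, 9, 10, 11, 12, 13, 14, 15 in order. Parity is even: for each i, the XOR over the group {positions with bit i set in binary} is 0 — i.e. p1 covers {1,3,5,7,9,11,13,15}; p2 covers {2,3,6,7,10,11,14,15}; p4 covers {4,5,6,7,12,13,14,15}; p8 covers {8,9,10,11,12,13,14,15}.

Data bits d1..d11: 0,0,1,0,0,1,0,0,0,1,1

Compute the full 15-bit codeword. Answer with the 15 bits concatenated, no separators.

Place data at non-parity positions: p1 p2 0 p4 0 1 0 p8 0 1 0 0 0 1 1
p1 (pos 1,3,5,7,9,11,13,15): XOR of data positions = 0⊕0⊕0⊕0⊕0⊕0⊕1 = 1
p2 (pos 2,3,6,7,10,11,14,15): XOR of data positions = 0⊕1⊕0⊕1⊕0⊕1⊕1 = 0
p4 (pos 4,5,6,7,12,13,14,15): XOR of data positions = 0⊕1⊕0⊕0⊕0⊕1⊕1 = 1
p8 (pos 8,9,10,11,12,13,14,15): XOR of data positions = 0⊕1⊕0⊕0⊕0⊕1⊕1 = 1
Codeword: 100101010100011

100101010100011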